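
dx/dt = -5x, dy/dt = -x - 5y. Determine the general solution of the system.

Coefficient matrix A = [[-5, 0], [-1, -5]].
Characteristic polynomial det(A - λI) = λ^2 + 10λ + 25 = 0.
Single eigenvalue λ = -5 with algebraic multiplicity 2.
Eigenvector v = (0,1); generalized eigenvector w with (A-λI)w=v is (-1,2).
General solution: e^(-5t)[C_1·v + C_2·(t·v + w)].

x(t) = -C_2e^(-5t), y(t) = C_1e^(-5t) + C_2te^(-5t) + 2C_2e^(-5t)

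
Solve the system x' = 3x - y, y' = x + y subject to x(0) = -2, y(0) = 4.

Coefficient matrix A = [[3, -1], [1, 1]].
Characteristic polynomial det(A - λI) = λ^2 - 4λ + 4 = 0.
Single eigenvalue λ = 2 with algebraic multiplicity 2.
Eigenvector v = (-1,-1); generalized eigenvector w with (A-λI)w=v is (-2,-1).
General solution: e^(2t)[C_1·v + C_2·(t·v + w)].
Applying x(0)=-2, y(0)=4 gives C_1=-10, C_2=6.

x(t) = -6te^(2t) - 2e^(2t), y(t) = -6te^(2t) + 4e^(2t)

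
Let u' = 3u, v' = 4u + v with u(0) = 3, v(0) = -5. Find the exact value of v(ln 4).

A = [[3,0],[4,1]]; eigenvalues λ = 3, 1.
Eigenvectors: (-1,-2) for λ=3, (0,1) for λ=1.
From the initial condition, c_1 = -3, c_2 = -11.
v(ln 4) = (-3)(4^3)(-2) + (-11)(4^1)(1) = 340.

340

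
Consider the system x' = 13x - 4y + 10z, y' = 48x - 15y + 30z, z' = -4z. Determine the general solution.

Coefficient matrix A = [[13, -4, 10], [48, -15, 30], [0, 0, -4]].
det(A - λI) = 0 gives eigenvalues λ = 1, -3, -4.
For λ=1: eigenvector (1,3,0).
For λ=-3: eigenvector (1,4,0).
For λ=-4: eigenvector (-2,-6,1).
General solution: c_1e^(t)(1,3,0) + c_2e^(-3t)(1,4,0) + c_3e^(-4t)(-2,-6,1).

x(t) = c_1e^(t) + c_2e^(-3t) - 2c_3e^(-4t), y(t) = 3c_1e^(t) + 4c_2e^(-3t) - 6c_3e^(-4t), z(t) = c_3e^(-4t)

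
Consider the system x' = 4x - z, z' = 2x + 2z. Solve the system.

Coefficient matrix A = [[4, -1], [2, 2]].
Characteristic polynomial det(A - λI) = λ^2 - 6λ + 10 = 0.
Eigenvalues λ = 3 ± i (complex conjugate pair).
For λ=3+i: an eigenvector is (0,-1) - i(1,1) = (0 - i, -1 - i).
A real fundamental pair from Re and Im of e^((3+i)t)v: X_1 = e^(3t)(cos(t)·(0,-1) + sin(t)·(1,1)), X_2 = e^(3t)(sin(t)·(0,-1) - cos(t)·(1,1)).
General solution: c_1X_1 + c_2X_2.

x(t) = c_1e^(3t)sin(t) - c_2e^(3t)cos(t), z(t) = c_1e^(3t)sin(t) - c_1e^(3t)cos(t) - c_2e^(3t)sin(t) - c_2e^(3t)cos(t)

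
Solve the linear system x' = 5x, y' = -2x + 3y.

Coefficient matrix A = [[5, 0], [-2, 3]].
Characteristic polynomial det(A - λI) = λ^2 - 8λ + 15 = 0.
Eigenvalues λ = 3, 5.
For λ=3: (A-λI) row 1 is [2, 0], so an eigenvector is (0, -1).
For λ=5: (A-λI) row 2 is [-2, -2], so an eigenvector is (1, -1).
General solution: K_1e^(3t)(0,-1) + K_2e^(5t)(1,-1).

x(t) = K_2e^(5t), y(t) = -K_1e^(3t) - K_2e^(5t)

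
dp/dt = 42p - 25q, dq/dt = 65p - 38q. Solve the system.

p(t) = -2C_1e^(2t)sin(5t) + C_1e^(2t)cos(5t) + C_2e^(2t)sin(5t) + 2C_2e^(2t)cos(5t), q(t) = -3C_1e^(2t)sin(5t) + 2C_1e^(2t)cos(5t) + 2C_2e^(2t)sin(5t) + 3C_2e^(2t)cos(5t)

Coefficient matrix A = [[42, -25], [65, -38]].
Characteristic polynomial det(A - λI) = λ^2 - 4λ + 29 = 0.
Eigenvalues λ = 2 ± 5i (complex conjugate pair).
For λ=2+5i: an eigenvector is (1,2) - i(-2,-3) = (1 + 2i, 2 + 3i).
A real fundamental pair from Re and Im of e^((2+5i)t)v: X_1 = e^(2t)(cos(5t)·(1,2) + sin(5t)·(-2,-3)), X_2 = e^(2t)(sin(5t)·(1,2) - cos(5t)·(-2,-3)).
General solution: C_1X_1 + C_2X_2.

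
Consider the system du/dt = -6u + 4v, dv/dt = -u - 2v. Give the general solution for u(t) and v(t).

u(t) = 2K_1e^(-4t) + 2K_2te^(-4t) + K_2e^(-4t), v(t) = K_1e^(-4t) + K_2te^(-4t) + K_2e^(-4t)

Coefficient matrix A = [[-6, 4], [-1, -2]].
Characteristic polynomial det(A - λI) = λ^2 + 8λ + 16 = 0.
Single eigenvalue λ = -4 with algebraic multiplicity 2.
Eigenvector v = (2,1); generalized eigenvector w with (A-λI)w=v is (1,1).
General solution: e^(-4t)[K_1·v + K_2·(t·v + w)].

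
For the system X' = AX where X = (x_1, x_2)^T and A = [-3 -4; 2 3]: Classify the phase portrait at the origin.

A = [[-3,-4],[2,3]]; det(A-λI) = λ^2 - 1.
λ = -1, 1: opposite signs.

saddle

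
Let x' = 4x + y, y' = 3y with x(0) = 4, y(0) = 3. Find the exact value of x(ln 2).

88

A = [[4,1],[0,3]]; eigenvalues λ = 3, 4.
Eigenvectors: (-1,1) for λ=3, (1,0) for λ=4.
From the initial condition, c_1 = 3, c_2 = 7.
x(ln 2) = (3)(2^3)(-1) + (7)(2^4)(1) = 88.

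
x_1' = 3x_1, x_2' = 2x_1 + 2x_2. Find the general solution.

x_1(t) = K_2e^(3t), x_2(t) = -K_1e^(2t) + 2K_2e^(3t)

Coefficient matrix A = [[3, 0], [2, 2]].
Characteristic polynomial det(A - λI) = λ^2 - 5λ + 6 = 0.
Eigenvalues λ = 2, 3.
For λ=2: (A-λI) row 1 is [1, 0], so an eigenvector is (0, -1).
For λ=3: (A-λI) row 2 is [2, -1], so an eigenvector is (1, 2).
General solution: K_1e^(2t)(0,-1) + K_2e^(3t)(1,2).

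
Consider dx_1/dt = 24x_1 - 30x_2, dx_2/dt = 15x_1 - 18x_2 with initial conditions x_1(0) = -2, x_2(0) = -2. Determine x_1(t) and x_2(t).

Coefficient matrix A = [[24, -30], [15, -18]].
Characteristic polynomial det(A - λI) = λ^2 - 6λ + 18 = 0.
Eigenvalues λ = 3 ± 3i (complex conjugate pair).
For λ=3+3i: an eigenvector is (1,1) - i(-3,-2) = (1 + 3i, 1 + 2i).
A real fundamental pair from Re and Im of e^((3+3i)t)v: X_1 = e^(3t)(cos(3t)·(1,1) + sin(3t)·(-3,-2)), X_2 = e^(3t)(sin(3t)·(1,1) - cos(3t)·(-3,-2)).
General solution: K_1X_1 + K_2X_2.
Applying x_1(0)=-2, x_2(0)=-2 gives K_1=-2, K_2=0.

x_1(t) = 6e^(3t)sin(3t) - 2e^(3t)cos(3t), x_2(t) = 4e^(3t)sin(3t) - 2e^(3t)cos(3t)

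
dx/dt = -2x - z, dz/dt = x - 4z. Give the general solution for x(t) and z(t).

x(t) = -C_1e^(-3t) - C_2te^(-3t) + C_2e^(-3t), z(t) = -C_1e^(-3t) - C_2te^(-3t) + 2C_2e^(-3t)

Coefficient matrix A = [[-2, -1], [1, -4]].
Characteristic polynomial det(A - λI) = λ^2 + 6λ + 9 = 0.
Single eigenvalue λ = -3 with algebraic multiplicity 2.
Eigenvector v = (-1,-1); generalized eigenvector w with (A-λI)w=v is (1,2).
General solution: e^(-3t)[C_1·v + C_2·(t·v + w)].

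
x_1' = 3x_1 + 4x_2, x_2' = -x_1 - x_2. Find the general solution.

x_1(t) = 2K_1e^(t) + 2K_2te^(t) + K_2e^(t), x_2(t) = -K_1e^(t) - K_2te^(t)

Coefficient matrix A = [[3, 4], [-1, -1]].
Characteristic polynomial det(A - λI) = λ^2 - 2λ + 1 = 0.
Single eigenvalue λ = 1 with algebraic multiplicity 2.
Eigenvector v = (2,-1); generalized eigenvector w with (A-λI)w=v is (1,0).
General solution: e^(t)[K_1·v + K_2·(t·v + w)].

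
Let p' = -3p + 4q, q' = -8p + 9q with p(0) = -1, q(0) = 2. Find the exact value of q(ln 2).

A = [[-3,4],[-8,9]]; eigenvalues λ = 5, 1.
Eigenvectors: (1,2) for λ=5, (-1,-1) for λ=1.
From the initial condition, c_1 = 3, c_2 = 4.
q(ln 2) = (3)(2^5)(2) + (4)(2^1)(-1) = 184.

184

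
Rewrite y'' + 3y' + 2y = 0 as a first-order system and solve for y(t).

y(t) = C_1e^(-2t) + C_2e^(-t)

Let x_1 = y, x_2 = y'. Then x_1' = x_2 and x_2' = -2x_1 - 3x_2.
A = [[0,1],[-2,-3]]; det(A-λI) = λ^2 + 3λ + 2.
Eigenvalues λ = -2, -1 with eigenvectors (1,-2), (1,-1).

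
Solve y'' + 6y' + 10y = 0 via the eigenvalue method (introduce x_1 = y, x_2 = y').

y(t) = C_1e^(-3t)cos(t) + C_2e^(-3t)sin(t)

Let x_1 = y, x_2 = y'. Then x_1' = x_2 and x_2' = -10x_1 - 6x_2.
A = [[0,1],[-10,-6]]; det(A-λI) = λ^2 + 6λ + 10.
Eigenvalues λ = -3 ± i.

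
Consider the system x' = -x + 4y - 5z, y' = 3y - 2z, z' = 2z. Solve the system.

Coefficient matrix A = [[-1, 4, -5], [0, 3, -2], [0, 0, 2]].
det(A - λI) = 0 gives eigenvalues λ = -1, 3, 2.
For λ=-1: eigenvector (1,0,0).
For λ=3: eigenvector (1,1,0).
For λ=2: eigenvector (1,2,1).
General solution: c_1e^(-t)(1,0,0) + c_2e^(3t)(1,1,0) + c_3e^(2t)(1,2,1).

x(t) = c_1e^(-t) + c_2e^(3t) + c_3e^(2t), y(t) = c_2e^(3t) + 2c_3e^(2t), z(t) = c_3e^(2t)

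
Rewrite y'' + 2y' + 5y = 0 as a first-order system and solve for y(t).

y(t) = C_1e^(-t)cos(2t) + C_2e^(-t)sin(2t)

Let x_1 = y, x_2 = y'. Then x_1' = x_2 and x_2' = -5x_1 - 2x_2.
A = [[0,1],[-5,-2]]; det(A-λI) = λ^2 + 2λ + 5.
Eigenvalues λ = -1 ± 2i.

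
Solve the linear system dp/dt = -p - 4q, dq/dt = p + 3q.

Coefficient matrix A = [[-1, -4], [1, 3]].
Characteristic polynomial det(A - λI) = λ^2 - 2λ + 1 = 0.
Single eigenvalue λ = 1 with algebraic multiplicity 2.
Eigenvector v = (2,-1); generalized eigenvector w with (A-λI)w=v is (1,-1).
General solution: e^(t)[c_1·v + c_2·(t·v + w)].

p(t) = 2c_1e^(t) + 2c_2te^(t) + c_2e^(t), q(t) = -c_1e^(t) - c_2te^(t) - c_2e^(t)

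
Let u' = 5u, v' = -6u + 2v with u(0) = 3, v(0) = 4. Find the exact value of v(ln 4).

-5984

A = [[5,0],[-6,2]]; eigenvalues λ = 5, 2.
Eigenvectors: (-1,2) for λ=5, (0,1) for λ=2.
From the initial condition, c_1 = -3, c_2 = 10.
v(ln 4) = (-3)(4^5)(2) + (10)(4^2)(1) = -5984.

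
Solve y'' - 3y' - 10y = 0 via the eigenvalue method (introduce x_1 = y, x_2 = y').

Let x_1 = y, x_2 = y'. Then x_1' = x_2 and x_2' = 10x_1 + 3x_2.
A = [[0,1],[10,3]]; det(A-λI) = λ^2 - 3λ - 10.
Eigenvalues λ = -2, 5 with eigenvectors (1,-2), (1,5).

y(t) = C_1e^(-2t) + C_2e^(5t)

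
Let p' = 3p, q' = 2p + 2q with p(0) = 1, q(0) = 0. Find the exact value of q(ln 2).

A = [[3,0],[2,2]]; eigenvalues λ = 2, 3.
Eigenvectors: (0,1) for λ=2, (1,2) for λ=3.
From the initial condition, c_1 = -2, c_2 = 1.
q(ln 2) = (-2)(2^2)(1) + (1)(2^3)(2) = 8.

8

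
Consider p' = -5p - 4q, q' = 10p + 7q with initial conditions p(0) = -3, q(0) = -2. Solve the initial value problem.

p(t) = 13e^(t)sin(2t) - 3e^(t)cos(2t), q(t) = -21e^(t)sin(2t) - 2e^(t)cos(2t)

Coefficient matrix A = [[-5, -4], [10, 7]].
Characteristic polynomial det(A - λI) = λ^2 - 2λ + 5 = 0.
Eigenvalues λ = 1 ± 2i (complex conjugate pair).
For λ=1+2i: an eigenvector is (1,-2) - i(1,-1) = (1 - i, -2 + i).
A real fundamental pair from Re and Im of e^((1+2i)t)v: X_1 = e^(t)(cos(2t)·(1,-2) + sin(2t)·(1,-1)), X_2 = e^(t)(sin(2t)·(1,-2) - cos(2t)·(1,-1)).
General solution: C_1X_1 + C_2X_2.
Applying p(0)=-3, q(0)=-2 gives C_1=5, C_2=8.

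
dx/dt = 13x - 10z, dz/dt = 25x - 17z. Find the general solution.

Coefficient matrix A = [[13, -10], [25, -17]].
Characteristic polynomial det(A - λI) = λ^2 + 4λ + 29 = 0.
Eigenvalues λ = -2 ± 5i (complex conjugate pair).
For λ=-2+5i: an eigenvector is (-1,-1) - i(-1,-2) = (-1 + i, -1 + 2i).
A real fundamental pair from Re and Im of e^((-2+5i)t)v: X_1 = e^(-2t)(cos(5t)·(-1,-1) + sin(5t)·(-1,-2)), X_2 = e^(-2t)(sin(5t)·(-1,-1) - cos(5t)·(-1,-2)).
General solution: K_1X_1 + K_2X_2.

x(t) = -K_1e^(-2t)sin(5t) - K_1e^(-2t)cos(5t) - K_2e^(-2t)sin(5t) + K_2e^(-2t)cos(5t), z(t) = -2K_1e^(-2t)sin(5t) - K_1e^(-2t)cos(5t) - K_2e^(-2t)sin(5t) + 2K_2e^(-2t)cos(5t)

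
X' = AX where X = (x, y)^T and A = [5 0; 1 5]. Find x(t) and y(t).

Coefficient matrix A = [[5, 0], [1, 5]].
Characteristic polynomial det(A - λI) = λ^2 - 10λ + 25 = 0.
Single eigenvalue λ = 5 with algebraic multiplicity 2.
Eigenvector v = (0,-1); generalized eigenvector w with (A-λI)w=v is (-1,2).
General solution: e^(5t)[K_1·v + K_2·(t·v + w)].

x(t) = -K_2e^(5t), y(t) = -K_1e^(5t) - K_2te^(5t) + 2K_2e^(5t)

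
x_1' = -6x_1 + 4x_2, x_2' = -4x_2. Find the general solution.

Coefficient matrix A = [[-6, 4], [0, -4]].
Characteristic polynomial det(A - λI) = λ^2 + 10λ + 24 = 0.
Eigenvalues λ = -4, -6.
For λ=-4: (A-λI) row 1 is [-2, 4], so an eigenvector is (2, 1).
For λ=-6: (A-λI) row 1 is [0, 4], so an eigenvector is (-1, 0).
General solution: C_1e^(-4t)(2,1) + C_2e^(-6t)(-1,0).

x_1(t) = 2C_1e^(-4t) - C_2e^(-6t), x_2(t) = C_1e^(-4t)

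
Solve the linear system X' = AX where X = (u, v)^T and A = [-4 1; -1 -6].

Coefficient matrix A = [[-4, 1], [-1, -6]].
Characteristic polynomial det(A - λI) = λ^2 + 10λ + 25 = 0.
Single eigenvalue λ = -5 with algebraic multiplicity 2.
Eigenvector v = (1,-1); generalized eigenvector w with (A-λI)w=v is (2,-1).
General solution: e^(-5t)[K_1·v + K_2·(t·v + w)].

u(t) = K_1e^(-5t) + K_2te^(-5t) + 2K_2e^(-5t), v(t) = -K_1e^(-5t) - K_2te^(-5t) - K_2e^(-5t)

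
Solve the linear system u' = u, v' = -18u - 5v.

Coefficient matrix A = [[1, 0], [-18, -5]].
Characteristic polynomial det(A - λI) = λ^2 + 4λ - 5 = 0.
Eigenvalues λ = 1, -5.
For λ=1: (A-λI) row 2 is [-18, -6], so an eigenvector is (1, -3).
For λ=-5: (A-λI) row 1 is [6, 0], so an eigenvector is (0, -1).
General solution: K_1e^(t)(1,-3) + K_2e^(-5t)(0,-1).

u(t) = K_1e^(t), v(t) = -3K_1e^(t) - K_2e^(-5t)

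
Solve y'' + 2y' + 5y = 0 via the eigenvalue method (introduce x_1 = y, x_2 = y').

y(t) = K_1e^(-t)cos(2t) + K_2e^(-t)sin(2t)

Let x_1 = y, x_2 = y'. Then x_1' = x_2 and x_2' = -5x_1 - 2x_2.
A = [[0,1],[-5,-2]]; det(A-λI) = λ^2 + 2λ + 5.
Eigenvalues λ = -1 ± 2i.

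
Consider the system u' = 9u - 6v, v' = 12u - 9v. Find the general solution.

u(t) = -K_1e^(-3t) + K_2e^(3t), v(t) = -2K_1e^(-3t) + K_2e^(3t)

Coefficient matrix A = [[9, -6], [12, -9]].
Characteristic polynomial det(A - λI) = λ^2 - 9 = 0.
Eigenvalues λ = -3, 3.
For λ=-3: (A-λI) row 1 is [12, -6], so an eigenvector is (-1, -2).
For λ=3: (A-λI) row 1 is [6, -6], so an eigenvector is (1, 1).
General solution: K_1e^(-3t)(-1,-2) + K_2e^(3t)(1,1).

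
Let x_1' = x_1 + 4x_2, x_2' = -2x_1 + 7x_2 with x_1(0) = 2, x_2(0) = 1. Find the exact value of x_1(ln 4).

128

A = [[1,4],[-2,7]]; eigenvalues λ = 5, 3.
Eigenvectors: (1,1) for λ=5, (-2,-1) for λ=3.
From the initial condition, c_1 = 0, c_2 = -1.
x_1(ln 4) = (0)(4^5)(1) + (-1)(4^3)(-2) = 128.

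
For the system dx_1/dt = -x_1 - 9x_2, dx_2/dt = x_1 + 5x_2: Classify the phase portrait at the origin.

A = [[-1,-9],[1,5]]; det(A-λI) = λ^2 - 4λ + 4.
repeated λ = 2 with a single eigenvector.

unstable improper node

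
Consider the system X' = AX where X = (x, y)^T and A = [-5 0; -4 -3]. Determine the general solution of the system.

Coefficient matrix A = [[-5, 0], [-4, -3]].
Characteristic polynomial det(A - λI) = λ^2 + 8λ + 15 = 0.
Eigenvalues λ = -3, -5.
For λ=-3: (A-λI) row 1 is [-2, 0], so an eigenvector is (0, 1).
For λ=-5: (A-λI) row 2 is [-4, 2], so an eigenvector is (1, 2).
General solution: c_1e^(-3t)(0,1) + c_2e^(-5t)(1,2).

x(t) = c_2e^(-5t), y(t) = c_1e^(-3t) + 2c_2e^(-5t)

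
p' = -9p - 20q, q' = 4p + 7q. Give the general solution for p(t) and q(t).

p(t) = -2C_1e^(-t)sin(4t) + C_1e^(-t)cos(4t) + C_2e^(-t)sin(4t) + 2C_2e^(-t)cos(4t), q(t) = C_1e^(-t)sin(4t) - C_2e^(-t)cos(4t)

Coefficient matrix A = [[-9, -20], [4, 7]].
Characteristic polynomial det(A - λI) = λ^2 + 2λ + 17 = 0.
Eigenvalues λ = -1 ± 4i (complex conjugate pair).
For λ=-1+4i: an eigenvector is (1,0) - i(-2,1) = (1 + 2i, 0 - i).
A real fundamental pair from Re and Im of e^((-1+4i)t)v: X_1 = e^(-t)(cos(4t)·(1,0) + sin(4t)·(-2,1)), X_2 = e^(-t)(sin(4t)·(1,0) - cos(4t)·(-2,1)).
General solution: C_1X_1 + C_2X_2.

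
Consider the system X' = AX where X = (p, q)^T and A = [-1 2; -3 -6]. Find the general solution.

p(t) = 2c_1e^(-4t) + c_2e^(-3t), q(t) = -3c_1e^(-4t) - c_2e^(-3t)

Coefficient matrix A = [[-1, 2], [-3, -6]].
Characteristic polynomial det(A - λI) = λ^2 + 7λ + 12 = 0.
Eigenvalues λ = -4, -3.
For λ=-4: (A-λI) row 1 is [3, 2], so an eigenvector is (2, -3).
For λ=-3: (A-λI) row 1 is [2, 2], so an eigenvector is (1, -1).
General solution: c_1e^(-4t)(2,-3) + c_2e^(-3t)(1,-1).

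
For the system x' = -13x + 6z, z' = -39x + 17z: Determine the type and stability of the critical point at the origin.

unstable spiral

A = [[-13,6],[-39,17]]; det(A-λI) = λ^2 - 4λ + 13.
λ = 2 ± 3i: positive real part.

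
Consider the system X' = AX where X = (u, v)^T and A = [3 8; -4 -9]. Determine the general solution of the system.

u(t) = -K_1e^(-5t) + 2K_2e^(-t), v(t) = K_1e^(-5t) - K_2e^(-t)

Coefficient matrix A = [[3, 8], [-4, -9]].
Characteristic polynomial det(A - λI) = λ^2 + 6λ + 5 = 0.
Eigenvalues λ = -5, -1.
For λ=-5: (A-λI) row 1 is [8, 8], so an eigenvector is (-1, 1).
For λ=-1: (A-λI) row 1 is [4, 8], so an eigenvector is (2, -1).
General solution: K_1e^(-5t)(-1,1) + K_2e^(-t)(2,-1).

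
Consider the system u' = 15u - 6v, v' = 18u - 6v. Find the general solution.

u(t) = -2K_1e^(6t) + K_2e^(3t), v(t) = -3K_1e^(6t) + 2K_2e^(3t)

Coefficient matrix A = [[15, -6], [18, -6]].
Characteristic polynomial det(A - λI) = λ^2 - 9λ + 18 = 0.
Eigenvalues λ = 6, 3.
For λ=6: (A-λI) row 1 is [9, -6], so an eigenvector is (-2, -3).
For λ=3: (A-λI) row 1 is [12, -6], so an eigenvector is (1, 2).
General solution: K_1e^(6t)(-2,-3) + K_2e^(3t)(1,2).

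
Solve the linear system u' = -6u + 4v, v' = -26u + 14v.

u(t) = c_1e^(4t)sin(2t) - c_1e^(4t)cos(2t) - c_2e^(4t)sin(2t) - c_2e^(4t)cos(2t), v(t) = 3c_1e^(4t)sin(2t) - 2c_1e^(4t)cos(2t) - 2c_2e^(4t)sin(2t) - 3c_2e^(4t)cos(2t)

Coefficient matrix A = [[-6, 4], [-26, 14]].
Characteristic polynomial det(A - λI) = λ^2 - 8λ + 20 = 0.
Eigenvalues λ = 4 ± 2i (complex conjugate pair).
For λ=4+2i: an eigenvector is (-1,-2) - i(1,3) = (-1 - i, -2 - 3i).
A real fundamental pair from Re and Im of e^((4+2i)t)v: X_1 = e^(4t)(cos(2t)·(-1,-2) + sin(2t)·(1,3)), X_2 = e^(4t)(sin(2t)·(-1,-2) - cos(2t)·(1,3)).
General solution: c_1X_1 + c_2X_2.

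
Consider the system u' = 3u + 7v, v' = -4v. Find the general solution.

Coefficient matrix A = [[3, 7], [0, -4]].
Characteristic polynomial det(A - λI) = λ^2 + λ - 12 = 0.
Eigenvalues λ = 3, -4.
For λ=3: (A-λI) row 1 is [0, 7], so an eigenvector is (-1, 0).
For λ=-4: (A-λI) row 1 is [7, 7], so an eigenvector is (1, -1).
General solution: K_1e^(3t)(-1,0) + K_2e^(-4t)(1,-1).

u(t) = -K_1e^(3t) + K_2e^(-4t), v(t) = -K_2e^(-4t)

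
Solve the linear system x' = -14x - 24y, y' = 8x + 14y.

x(t) = -2C_1e^(-2t) + 3C_2e^(2t), y(t) = C_1e^(-2t) - 2C_2e^(2t)

Coefficient matrix A = [[-14, -24], [8, 14]].
Characteristic polynomial det(A - λI) = λ^2 - 4 = 0.
Eigenvalues λ = -2, 2.
For λ=-2: (A-λI) row 1 is [-12, -24], so an eigenvector is (-2, 1).
For λ=2: (A-λI) row 1 is [-16, -24], so an eigenvector is (3, -2).
General solution: C_1e^(-2t)(-2,1) + C_2e^(2t)(3,-2).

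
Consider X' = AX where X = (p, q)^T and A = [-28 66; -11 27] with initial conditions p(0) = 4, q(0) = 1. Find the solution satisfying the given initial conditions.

Coefficient matrix A = [[-28, 66], [-11, 27]].
Characteristic polynomial det(A - λI) = λ^2 + λ - 30 = 0.
Eigenvalues λ = -6, 5.
For λ=-6: (A-λI) row 1 is [-22, 66], so an eigenvector is (3, 1).
For λ=5: (A-λI) row 1 is [-33, 66], so an eigenvector is (2, 1).
General solution: C_1e^(-6t)(3,1) + C_2e^(5t)(2,1).
Applying p(0)=4, q(0)=1 gives C_1=2, C_2=-1.

p(t) = -2e^(5t) + 6e^(-6t), q(t) = -e^(5t) + 2e^(-6t)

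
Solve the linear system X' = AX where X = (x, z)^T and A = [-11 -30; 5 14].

Coefficient matrix A = [[-11, -30], [5, 14]].
Characteristic polynomial det(A - λI) = λ^2 - 3λ - 4 = 0.
Eigenvalues λ = -1, 4.
For λ=-1: (A-λI) row 1 is [-10, -30], so an eigenvector is (-3, 1).
For λ=4: (A-λI) row 1 is [-15, -30], so an eigenvector is (2, -1).
General solution: C_1e^(-t)(-3,1) + C_2e^(4t)(2,-1).

x(t) = -3C_1e^(-t) + 2C_2e^(4t), z(t) = C_1e^(-t) - C_2e^(4t)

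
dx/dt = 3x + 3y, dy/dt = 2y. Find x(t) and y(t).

x(t) = 3C_1e^(2t) + C_2e^(3t), y(t) = -C_1e^(2t)

Coefficient matrix A = [[3, 3], [0, 2]].
Characteristic polynomial det(A - λI) = λ^2 - 5λ + 6 = 0.
Eigenvalues λ = 2, 3.
For λ=2: (A-λI) row 1 is [1, 3], so an eigenvector is (3, -1).
For λ=3: (A-λI) row 1 is [0, 3], so an eigenvector is (1, 0).
General solution: C_1e^(2t)(3,-1) + C_2e^(3t)(1,0).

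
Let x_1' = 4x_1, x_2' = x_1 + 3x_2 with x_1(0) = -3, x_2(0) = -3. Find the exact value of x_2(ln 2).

-48

A = [[4,0],[1,3]]; eigenvalues λ = 4, 3.
Eigenvectors: (-1,-1) for λ=4, (0,1) for λ=3.
From the initial condition, c_1 = 3, c_2 = 0.
x_2(ln 2) = (3)(2^4)(-1) + (0)(2^3)(1) = -48.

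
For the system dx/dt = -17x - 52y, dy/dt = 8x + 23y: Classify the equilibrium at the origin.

A = [[-17,-52],[8,23]]; det(A-λI) = λ^2 - 6λ + 25.
λ = 3 ± 4i: positive real part.

unstable spiral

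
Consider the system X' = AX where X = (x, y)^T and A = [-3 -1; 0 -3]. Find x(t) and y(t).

x(t) = c_1e^(-3t) + c_2te^(-3t) - c_2e^(-3t), y(t) = -c_2e^(-3t)

Coefficient matrix A = [[-3, -1], [0, -3]].
Characteristic polynomial det(A - λI) = λ^2 + 6λ + 9 = 0.
Single eigenvalue λ = -3 with algebraic multiplicity 2.
Eigenvector v = (1,0); generalized eigenvector w with (A-λI)w=v is (-1,-1).
General solution: e^(-3t)[c_1·v + c_2·(t·v + w)].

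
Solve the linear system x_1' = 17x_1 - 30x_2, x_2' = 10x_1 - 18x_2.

x_1(t) = 3c_1e^(-3t) - 2c_2e^(2t), x_2(t) = 2c_1e^(-3t) - c_2e^(2t)

Coefficient matrix A = [[17, -30], [10, -18]].
Characteristic polynomial det(A - λI) = λ^2 + λ - 6 = 0.
Eigenvalues λ = -3, 2.
For λ=-3: (A-λI) row 1 is [20, -30], so an eigenvector is (3, 2).
For λ=2: (A-λI) row 1 is [15, -30], so an eigenvector is (-2, -1).
General solution: c_1e^(-3t)(3,2) + c_2e^(2t)(-2,-1).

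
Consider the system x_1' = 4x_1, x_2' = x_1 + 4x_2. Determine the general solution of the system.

x_1(t) = -C_2e^(4t), x_2(t) = -C_1e^(4t) - C_2te^(4t) + C_2e^(4t)

Coefficient matrix A = [[4, 0], [1, 4]].
Characteristic polynomial det(A - λI) = λ^2 - 8λ + 16 = 0.
Single eigenvalue λ = 4 with algebraic multiplicity 2.
Eigenvector v = (0,-1); generalized eigenvector w with (A-λI)w=v is (-1,1).
General solution: e^(4t)[C_1·v + C_2·(t·v + w)].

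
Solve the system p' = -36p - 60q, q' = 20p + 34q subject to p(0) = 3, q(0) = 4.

Coefficient matrix A = [[-36, -60], [20, 34]].
Characteristic polynomial det(A - λI) = λ^2 + 2λ - 24 = 0.
Eigenvalues λ = -6, 4.
For λ=-6: (A-λI) row 1 is [-30, -60], so an eigenvector is (-2, 1).
For λ=4: (A-λI) row 1 is [-40, -60], so an eigenvector is (3, -2).
General solution: K_1e^(-6t)(-2,1) + K_2e^(4t)(3,-2).
Applying p(0)=3, q(0)=4 gives K_1=-18, K_2=-11.

p(t) = -33e^(4t) + 36e^(-6t), q(t) = 22e^(4t) - 18e^(-6t)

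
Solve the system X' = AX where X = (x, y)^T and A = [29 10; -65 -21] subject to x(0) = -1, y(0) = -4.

x(t) = -13e^(4t)sin(5t) - e^(4t)cos(5t), y(t) = 33e^(4t)sin(5t) - 4e^(4t)cos(5t)

Coefficient matrix A = [[29, 10], [-65, -21]].
Characteristic polynomial det(A - λI) = λ^2 - 8λ + 41 = 0.
Eigenvalues λ = 4 ± 5i (complex conjugate pair).
For λ=4+5i: an eigenvector is (-1,2) - i(-1,3) = (-1 + i, 2 - 3i).
A real fundamental pair from Re and Im of e^((4+5i)t)v: X_1 = e^(4t)(cos(5t)·(-1,2) + sin(5t)·(-1,3)), X_2 = e^(4t)(sin(5t)·(-1,2) - cos(5t)·(-1,3)).
General solution: K_1X_1 + K_2X_2.
Applying x(0)=-1, y(0)=-4 gives K_1=7, K_2=6.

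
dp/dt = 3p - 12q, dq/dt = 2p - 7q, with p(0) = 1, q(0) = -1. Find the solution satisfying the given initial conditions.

Coefficient matrix A = [[3, -12], [2, -7]].
Characteristic polynomial det(A - λI) = λ^2 + 4λ + 3 = 0.
Eigenvalues λ = -1, -3.
For λ=-1: (A-λI) row 1 is [4, -12], so an eigenvector is (-3, -1).
For λ=-3: (A-λI) row 1 is [6, -12], so an eigenvector is (2, 1).
General solution: K_1e^(-t)(-3,-1) + K_2e^(-3t)(2,1).
Applying p(0)=1, q(0)=-1 gives K_1=-3, K_2=-4.

p(t) = 9e^(-t) - 8e^(-3t), q(t) = 3e^(-t) - 4e^(-3t)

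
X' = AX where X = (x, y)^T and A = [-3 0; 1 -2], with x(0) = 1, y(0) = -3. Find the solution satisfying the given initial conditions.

Coefficient matrix A = [[-3, 0], [1, -2]].
Characteristic polynomial det(A - λI) = λ^2 + 5λ + 6 = 0.
Eigenvalues λ = -3, -2.
For λ=-3: (A-λI) row 2 is [1, 1], so an eigenvector is (-1, 1).
For λ=-2: (A-λI) row 1 is [-1, 0], so an eigenvector is (0, -1).
General solution: C_1e^(-3t)(-1,1) + C_2e^(-2t)(0,-1).
Applying x(0)=1, y(0)=-3 gives C_1=-1, C_2=2.

x(t) = e^(-3t), y(t) = -2e^(-2t) - e^(-3t)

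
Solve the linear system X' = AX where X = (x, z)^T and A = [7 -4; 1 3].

x(t) = 2C_1e^(5t) + 2C_2te^(5t) + 3C_2e^(5t), z(t) = C_1e^(5t) + C_2te^(5t) + C_2e^(5t)

Coefficient matrix A = [[7, -4], [1, 3]].
Characteristic polynomial det(A - λI) = λ^2 - 10λ + 25 = 0.
Single eigenvalue λ = 5 with algebraic multiplicity 2.
Eigenvector v = (2,1); generalized eigenvector w with (A-λI)w=v is (3,1).
General solution: e^(5t)[C_1·v + C_2·(t·v + w)].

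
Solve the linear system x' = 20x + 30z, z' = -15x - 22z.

x(t) = 3C_1e^(-t)sin(3t) - C_1e^(-t)cos(3t) - C_2e^(-t)sin(3t) - 3C_2e^(-t)cos(3t), z(t) = -2C_1e^(-t)sin(3t) + C_1e^(-t)cos(3t) + C_2e^(-t)sin(3t) + 2C_2e^(-t)cos(3t)

Coefficient matrix A = [[20, 30], [-15, -22]].
Characteristic polynomial det(A - λI) = λ^2 + 2λ + 10 = 0.
Eigenvalues λ = -1 ± 3i (complex conjugate pair).
For λ=-1+3i: an eigenvector is (-1,1) - i(3,-2) = (-1 - 3i, 1 + 2i).
A real fundamental pair from Re and Im of e^((-1+3i)t)v: X_1 = e^(-t)(cos(3t)·(-1,1) + sin(3t)·(3,-2)), X_2 = e^(-t)(sin(3t)·(-1,1) - cos(3t)·(3,-2)).
General solution: C_1X_1 + C_2X_2.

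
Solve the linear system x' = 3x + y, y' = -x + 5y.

Coefficient matrix A = [[3, 1], [-1, 5]].
Characteristic polynomial det(A - λI) = λ^2 - 8λ + 16 = 0.
Single eigenvalue λ = 4 with algebraic multiplicity 2.
Eigenvector v = (1,1); generalized eigenvector w with (A-λI)w=v is (-2,-1).
General solution: e^(4t)[K_1·v + K_2·(t·v + w)].

x(t) = K_1e^(4t) + K_2te^(4t) - 2K_2e^(4t), y(t) = K_1e^(4t) + K_2te^(4t) - K_2e^(4t)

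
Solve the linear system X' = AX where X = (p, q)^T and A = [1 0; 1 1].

p(t) = C_2e^(t), q(t) = C_1e^(t) + C_2te^(t) + 2C_2e^(t)

Coefficient matrix A = [[1, 0], [1, 1]].
Characteristic polynomial det(A - λI) = λ^2 - 2λ + 1 = 0.
Single eigenvalue λ = 1 with algebraic multiplicity 2.
Eigenvector v = (0,1); generalized eigenvector w with (A-λI)w=v is (1,2).
General solution: e^(t)[C_1·v + C_2·(t·v + w)].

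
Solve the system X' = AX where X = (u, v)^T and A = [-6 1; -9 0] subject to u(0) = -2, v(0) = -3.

u(t) = 3te^(-3t) - 2e^(-3t), v(t) = 9te^(-3t) - 3e^(-3t)

Coefficient matrix A = [[-6, 1], [-9, 0]].
Characteristic polynomial det(A - λI) = λ^2 + 6λ + 9 = 0.
Single eigenvalue λ = -3 with algebraic multiplicity 2.
Eigenvector v = (1,3); generalized eigenvector w with (A-λI)w=v is (-1,-2).
General solution: e^(-3t)[K_1·v + K_2·(t·v + w)].
Applying u(0)=-2, v(0)=-3 gives K_1=1, K_2=3.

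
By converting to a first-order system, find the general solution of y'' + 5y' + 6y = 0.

Let x_1 = y, x_2 = y'. Then x_1' = x_2 and x_2' = -6x_1 - 5x_2.
A = [[0,1],[-6,-5]]; det(A-λI) = λ^2 + 5λ + 6.
Eigenvalues λ = -2, -3 with eigenvectors (1,-2), (1,-3).

y(t) = K_1e^(-2t) + K_2e^(-3t)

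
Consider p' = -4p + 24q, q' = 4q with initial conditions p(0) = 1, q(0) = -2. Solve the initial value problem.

Coefficient matrix A = [[-4, 24], [0, 4]].
Characteristic polynomial det(A - λI) = λ^2 - 16 = 0.
Eigenvalues λ = -4, 4.
For λ=-4: (A-λI) row 1 is [0, 24], so an eigenvector is (-1, 0).
For λ=4: (A-λI) row 1 is [-8, 24], so an eigenvector is (3, 1).
General solution: C_1e^(-4t)(-1,0) + C_2e^(4t)(3,1).
Applying p(0)=1, q(0)=-2 gives C_1=-7, C_2=-2.

p(t) = -6e^(4t) + 7e^(-4t), q(t) = -2e^(4t)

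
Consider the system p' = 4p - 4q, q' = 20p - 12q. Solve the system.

Coefficient matrix A = [[4, -4], [20, -12]].
Characteristic polynomial det(A - λI) = λ^2 + 8λ + 32 = 0.
Eigenvalues λ = -4 ± 4i (complex conjugate pair).
For λ=-4+4i: an eigenvector is (1,2) - i(0,1) = (1, 2 - i).
A real fundamental pair from Re and Im of e^((-4+4i)t)v: X_1 = e^(-4t)(cos(4t)·(1,2) + sin(4t)·(0,1)), X_2 = e^(-4t)(sin(4t)·(1,2) - cos(4t)·(0,1)).
General solution: C_1X_1 + C_2X_2.

p(t) = C_1e^(-4t)cos(4t) + C_2e^(-4t)sin(4t), q(t) = C_1e^(-4t)sin(4t) + 2C_1e^(-4t)cos(4t) + 2C_2e^(-4t)sin(4t) - C_2e^(-4t)cos(4t)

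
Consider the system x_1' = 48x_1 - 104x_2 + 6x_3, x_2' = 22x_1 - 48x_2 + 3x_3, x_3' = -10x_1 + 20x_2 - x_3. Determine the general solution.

Coefficient matrix A = [[48, -104, 6], [22, -48, 3], [-10, 20, -1]].
det(A - λI) = 0 gives eigenvalues λ = -1, -4, 4.
For λ=-1: eigenvector (2,1,1).
For λ=-4: eigenvector (2,1,0).
For λ=4: eigenvector (5,2,-2).
General solution: K_1e^(-t)(2,1,1) + K_2e^(-4t)(2,1,0) + K_3e^(4t)(5,2,-2).

x_1(t) = 2K_1e^(-t) + 2K_2e^(-4t) + 5K_3e^(4t), x_2(t) = K_1e^(-t) + K_2e^(-4t) + 2K_3e^(4t), x_3(t) = K_1e^(-t) - 2K_3e^(4t)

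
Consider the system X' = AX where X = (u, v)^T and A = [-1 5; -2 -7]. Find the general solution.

u(t) = -2C_1e^(-4t)sin(t) + C_1e^(-4t)cos(t) + C_2e^(-4t)sin(t) + 2C_2e^(-4t)cos(t), v(t) = C_1e^(-4t)sin(t) - C_1e^(-4t)cos(t) - C_2e^(-4t)sin(t) - C_2e^(-4t)cos(t)

Coefficient matrix A = [[-1, 5], [-2, -7]].
Characteristic polynomial det(A - λI) = λ^2 + 8λ + 17 = 0.
Eigenvalues λ = -4 ± i (complex conjugate pair).
For λ=-4+i: an eigenvector is (1,-1) - i(-2,1) = (1 + 2i, -1 - i).
A real fundamental pair from Re and Im of e^((-4+i)t)v: X_1 = e^(-4t)(cos(t)·(1,-1) + sin(t)·(-2,1)), X_2 = e^(-4t)(sin(t)·(1,-1) - cos(t)·(-2,1)).
General solution: C_1X_1 + C_2X_2.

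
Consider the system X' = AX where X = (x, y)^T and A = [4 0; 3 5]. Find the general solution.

x(t) = c_2e^(4t), y(t) = -c_1e^(5t) - 3c_2e^(4t)

Coefficient matrix A = [[4, 0], [3, 5]].
Characteristic polynomial det(A - λI) = λ^2 - 9λ + 20 = 0.
Eigenvalues λ = 5, 4.
For λ=5: (A-λI) row 1 is [-1, 0], so an eigenvector is (0, -1).
For λ=4: (A-λI) row 2 is [3, 1], so an eigenvector is (1, -3).
General solution: c_1e^(5t)(0,-1) + c_2e^(4t)(1,-3).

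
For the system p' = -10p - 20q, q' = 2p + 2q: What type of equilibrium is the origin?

A = [[-10,-20],[2,2]]; det(A-λI) = λ^2 + 8λ + 20.
λ = -4 ± 2i: negative real part.

stable spiral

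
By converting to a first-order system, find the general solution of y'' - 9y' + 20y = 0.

Let x_1 = y, x_2 = y'. Then x_1' = x_2 and x_2' = -20x_1 + 9x_2.
A = [[0,1],[-20,9]]; det(A-λI) = λ^2 - 9λ + 20.
Eigenvalues λ = 5, 4 with eigenvectors (1,5), (1,4).

y(t) = C_1e^(5t) + C_2e^(4t)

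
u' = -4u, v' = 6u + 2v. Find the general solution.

u(t) = -K_1e^(-4t), v(t) = K_1e^(-4t) + K_2e^(2t)

Coefficient matrix A = [[-4, 0], [6, 2]].
Characteristic polynomial det(A - λI) = λ^2 + 2λ - 8 = 0.
Eigenvalues λ = -4, 2.
For λ=-4: (A-λI) row 2 is [6, 6], so an eigenvector is (-1, 1).
For λ=2: (A-λI) row 1 is [-6, 0], so an eigenvector is (0, 1).
General solution: K_1e^(-4t)(-1,1) + K_2e^(2t)(0,1).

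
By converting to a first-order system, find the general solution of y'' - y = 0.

y(t) = c_1e^(-t) + c_2e^(t)

Let x_1 = y, x_2 = y'. Then x_1' = x_2 and x_2' = x_1.
A = [[0,1],[1,0]]; det(A-λI) = λ^2 - 1.
Eigenvalues λ = -1, 1 with eigenvectors (1,-1), (1,1).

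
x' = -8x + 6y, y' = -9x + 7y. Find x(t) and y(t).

x(t) = 2C_1e^(t) - C_2e^(-2t), y(t) = 3C_1e^(t) - C_2e^(-2t)

Coefficient matrix A = [[-8, 6], [-9, 7]].
Characteristic polynomial det(A - λI) = λ^2 + λ - 2 = 0.
Eigenvalues λ = 1, -2.
For λ=1: (A-λI) row 1 is [-9, 6], so an eigenvector is (2, 3).
For λ=-2: (A-λI) row 1 is [-6, 6], so an eigenvector is (-1, -1).
General solution: C_1e^(t)(2,3) + C_2e^(-2t)(-1,-1).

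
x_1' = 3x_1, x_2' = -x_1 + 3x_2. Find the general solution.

Coefficient matrix A = [[3, 0], [-1, 3]].
Characteristic polynomial det(A - λI) = λ^2 - 6λ + 9 = 0.
Single eigenvalue λ = 3 with algebraic multiplicity 2.
Eigenvector v = (0,1); generalized eigenvector w with (A-λI)w=v is (-1,-1).
General solution: e^(3t)[C_1·v + C_2·(t·v + w)].

x_1(t) = -C_2e^(3t), x_2(t) = C_1e^(3t) + C_2te^(3t) - C_2e^(3t)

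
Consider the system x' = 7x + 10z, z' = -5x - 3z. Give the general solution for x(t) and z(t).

x(t) = -C_1e^(2t)sin(5t) + C_1e^(2t)cos(5t) + C_2e^(2t)sin(5t) + C_2e^(2t)cos(5t), z(t) = -C_1e^(2t)cos(5t) - C_2e^(2t)sin(5t)

Coefficient matrix A = [[7, 10], [-5, -3]].
Characteristic polynomial det(A - λI) = λ^2 - 4λ + 29 = 0.
Eigenvalues λ = 2 ± 5i (complex conjugate pair).
For λ=2+5i: an eigenvector is (1,-1) - i(-1,0) = (1 + i, -1).
A real fundamental pair from Re and Im of e^((2+5i)t)v: X_1 = e^(2t)(cos(5t)·(1,-1) + sin(5t)·(-1,0)), X_2 = e^(2t)(sin(5t)·(1,-1) - cos(5t)·(-1,0)).
General solution: C_1X_1 + C_2X_2.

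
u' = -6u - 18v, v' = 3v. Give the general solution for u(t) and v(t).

u(t) = C_1e^(-6t) + 2C_2e^(3t), v(t) = -C_2e^(3t)

Coefficient matrix A = [[-6, -18], [0, 3]].
Characteristic polynomial det(A - λI) = λ^2 + 3λ - 18 = 0.
Eigenvalues λ = -6, 3.
For λ=-6: (A-λI) row 1 is [0, -18], so an eigenvector is (1, 0).
For λ=3: (A-λI) row 1 is [-9, -18], so an eigenvector is (2, -1).
General solution: C_1e^(-6t)(1,0) + C_2e^(3t)(2,-1).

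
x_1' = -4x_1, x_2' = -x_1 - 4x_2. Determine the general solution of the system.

x_1(t) = K_2e^(-4t), x_2(t) = -K_1e^(-4t) - K_2te^(-4t) + 3K_2e^(-4t)

Coefficient matrix A = [[-4, 0], [-1, -4]].
Characteristic polynomial det(A - λI) = λ^2 + 8λ + 16 = 0.
Single eigenvalue λ = -4 with algebraic multiplicity 2.
Eigenvector v = (0,-1); generalized eigenvector w with (A-λI)w=v is (1,3).
General solution: e^(-4t)[K_1·v + K_2·(t·v + w)].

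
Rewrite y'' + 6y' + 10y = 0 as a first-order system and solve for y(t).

Let x_1 = y, x_2 = y'. Then x_1' = x_2 and x_2' = -10x_1 - 6x_2.
A = [[0,1],[-10,-6]]; det(A-λI) = λ^2 + 6λ + 10.
Eigenvalues λ = -3 ± i.

y(t) = c_1e^(-3t)cos(t) + c_2e^(-3t)sin(t)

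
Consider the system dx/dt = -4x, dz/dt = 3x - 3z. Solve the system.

Coefficient matrix A = [[-4, 0], [3, -3]].
Characteristic polynomial det(A - λI) = λ^2 + 7λ + 12 = 0.
Eigenvalues λ = -4, -3.
For λ=-4: (A-λI) row 2 is [3, 1], so an eigenvector is (1, -3).
For λ=-3: (A-λI) row 1 is [-1, 0], so an eigenvector is (0, 1).
General solution: c_1e^(-4t)(1,-3) + c_2e^(-3t)(0,1).

x(t) = c_1e^(-4t), z(t) = -3c_1e^(-4t) + c_2e^(-3t)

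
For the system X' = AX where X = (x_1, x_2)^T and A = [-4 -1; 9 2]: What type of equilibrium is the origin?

A = [[-4,-1],[9,2]]; det(A-λI) = λ^2 + 2λ + 1.
repeated λ = -1 with a single eigenvector.

stable improper node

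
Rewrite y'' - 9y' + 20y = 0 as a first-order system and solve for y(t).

y(t) = c_1e^(4t) + c_2e^(5t)

Let x_1 = y, x_2 = y'. Then x_1' = x_2 and x_2' = -20x_1 + 9x_2.
A = [[0,1],[-20,9]]; det(A-λI) = λ^2 - 9λ + 20.
Eigenvalues λ = 4, 5 with eigenvectors (1,4), (1,5).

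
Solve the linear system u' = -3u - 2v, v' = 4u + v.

Coefficient matrix A = [[-3, -2], [4, 1]].
Characteristic polynomial det(A - λI) = λ^2 + 2λ + 5 = 0.
Eigenvalues λ = -1 ± 2i (complex conjugate pair).
For λ=-1+2i: an eigenvector is (0,1) - i(-1,1) = (0 + i, 1 - i).
A real fundamental pair from Re and Im of e^((-1+2i)t)v: X_1 = e^(-t)(cos(2t)·(0,1) + sin(2t)·(-1,1)), X_2 = e^(-t)(sin(2t)·(0,1) - cos(2t)·(-1,1)).
General solution: K_1X_1 + K_2X_2.

u(t) = -K_1e^(-t)sin(2t) + K_2e^(-t)cos(2t), v(t) = K_1e^(-t)sin(2t) + K_1e^(-t)cos(2t) + K_2e^(-t)sin(2t) - K_2e^(-t)cos(2t)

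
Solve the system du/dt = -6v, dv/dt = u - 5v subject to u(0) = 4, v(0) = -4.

u(t) = 36e^(-2t) - 32e^(-3t), v(t) = 12e^(-2t) - 16e^(-3t)

Coefficient matrix A = [[0, -6], [1, -5]].
Characteristic polynomial det(A - λI) = λ^2 + 5λ + 6 = 0.
Eigenvalues λ = -2, -3.
For λ=-2: (A-λI) row 1 is [2, -6], so an eigenvector is (3, 1).
For λ=-3: (A-λI) row 1 is [3, -6], so an eigenvector is (2, 1).
General solution: c_1e^(-2t)(3,1) + c_2e^(-3t)(2,1).
Applying u(0)=4, v(0)=-4 gives c_1=12, c_2=-16.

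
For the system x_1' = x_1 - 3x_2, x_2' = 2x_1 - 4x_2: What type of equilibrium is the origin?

stable node

A = [[1,-3],[2,-4]]; det(A-λI) = λ^2 + 3λ + 2.
λ = -2, -1: both negative.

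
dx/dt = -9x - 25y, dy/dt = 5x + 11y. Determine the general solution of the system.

x(t) = -2c_1e^(t)sin(5t) + c_1e^(t)cos(5t) + c_2e^(t)sin(5t) + 2c_2e^(t)cos(5t), y(t) = c_1e^(t)sin(5t) - c_2e^(t)cos(5t)

Coefficient matrix A = [[-9, -25], [5, 11]].
Characteristic polynomial det(A - λI) = λ^2 - 2λ + 26 = 0.
Eigenvalues λ = 1 ± 5i (complex conjugate pair).
For λ=1+5i: an eigenvector is (1,0) - i(-2,1) = (1 + 2i, 0 - i).
A real fundamental pair from Re and Im of e^((1+5i)t)v: X_1 = e^(t)(cos(5t)·(1,0) + sin(5t)·(-2,1)), X_2 = e^(t)(sin(5t)·(1,0) - cos(5t)·(-2,1)).
General solution: c_1X_1 + c_2X_2.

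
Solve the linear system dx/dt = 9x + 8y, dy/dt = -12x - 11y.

Coefficient matrix A = [[9, 8], [-12, -11]].
Characteristic polynomial det(A - λI) = λ^2 + 2λ - 3 = 0.
Eigenvalues λ = 1, -3.
For λ=1: (A-λI) row 1 is [8, 8], so an eigenvector is (-1, 1).
For λ=-3: (A-λI) row 1 is [12, 8], so an eigenvector is (-2, 3).
General solution: c_1e^(t)(-1,1) + c_2e^(-3t)(-2,3).

x(t) = -c_1e^(t) - 2c_2e^(-3t), y(t) = c_1e^(t) + 3c_2e^(-3t)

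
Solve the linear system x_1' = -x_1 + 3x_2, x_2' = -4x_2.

Coefficient matrix A = [[-1, 3], [0, -4]].
Characteristic polynomial det(A - λI) = λ^2 + 5λ + 4 = 0.
Eigenvalues λ = -4, -1.
For λ=-4: (A-λI) row 1 is [3, 3], so an eigenvector is (-1, 1).
For λ=-1: (A-λI) row 1 is [0, 3], so an eigenvector is (1, 0).
General solution: c_1e^(-4t)(-1,1) + c_2e^(-t)(1,0).

x_1(t) = -c_1e^(-4t) + c_2e^(-t), x_2(t) = c_1e^(-4t)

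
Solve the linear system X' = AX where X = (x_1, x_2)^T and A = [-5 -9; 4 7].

Coefficient matrix A = [[-5, -9], [4, 7]].
Characteristic polynomial det(A - λI) = λ^2 - 2λ + 1 = 0.
Single eigenvalue λ = 1 with algebraic multiplicity 2.
Eigenvector v = (3,-2); generalized eigenvector w with (A-λI)w=v is (1,-1).
General solution: e^(t)[K_1·v + K_2·(t·v + w)].

x_1(t) = 3K_1e^(t) + 3K_2te^(t) + K_2e^(t), x_2(t) = -2K_1e^(t) - 2K_2te^(t) - K_2e^(t)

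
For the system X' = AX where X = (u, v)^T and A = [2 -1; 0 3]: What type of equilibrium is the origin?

unstable node

A = [[2,-1],[0,3]]; det(A-λI) = λ^2 - 5λ + 6.
λ = 2, 3: both positive.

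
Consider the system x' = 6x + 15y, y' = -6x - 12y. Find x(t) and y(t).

Coefficient matrix A = [[6, 15], [-6, -12]].
Characteristic polynomial det(A - λI) = λ^2 + 6λ + 18 = 0.
Eigenvalues λ = -3 ± 3i (complex conjugate pair).
For λ=-3+3i: an eigenvector is (-1,1) - i(2,-1) = (-1 - 2i, 1 + i).
A real fundamental pair from Re and Im of e^((-3+3i)t)v: X_1 = e^(-3t)(cos(3t)·(-1,1) + sin(3t)·(2,-1)), X_2 = e^(-3t)(sin(3t)·(-1,1) - cos(3t)·(2,-1)).
General solution: C_1X_1 + C_2X_2.

x(t) = 2C_1e^(-3t)sin(3t) - C_1e^(-3t)cos(3t) - C_2e^(-3t)sin(3t) - 2C_2e^(-3t)cos(3t), y(t) = -C_1e^(-3t)sin(3t) + C_1e^(-3t)cos(3t) + C_2e^(-3t)sin(3t) + C_2e^(-3t)cos(3t)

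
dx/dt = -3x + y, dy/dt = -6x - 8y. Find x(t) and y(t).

x(t) = -c_1e^(-5t) + c_2e^(-6t), y(t) = 2c_1e^(-5t) - 3c_2e^(-6t)

Coefficient matrix A = [[-3, 1], [-6, -8]].
Characteristic polynomial det(A - λI) = λ^2 + 11λ + 30 = 0.
Eigenvalues λ = -5, -6.
For λ=-5: (A-λI) row 1 is [2, 1], so an eigenvector is (-1, 2).
For λ=-6: (A-λI) row 1 is [3, 1], so an eigenvector is (1, -3).
General solution: c_1e^(-5t)(-1,2) + c_2e^(-6t)(1,-3).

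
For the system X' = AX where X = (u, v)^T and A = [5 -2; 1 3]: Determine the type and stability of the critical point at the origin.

A = [[5,-2],[1,3]]; det(A-λI) = λ^2 - 8λ + 17.
λ = 4 ± i: positive real part.

unstable spiral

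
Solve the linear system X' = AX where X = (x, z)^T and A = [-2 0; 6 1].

x(t) = K_2e^(-2t), z(t) = -K_1e^(t) - 2K_2e^(-2t)

Coefficient matrix A = [[-2, 0], [6, 1]].
Characteristic polynomial det(A - λI) = λ^2 + λ - 2 = 0.
Eigenvalues λ = 1, -2.
For λ=1: (A-λI) row 1 is [-3, 0], so an eigenvector is (0, -1).
For λ=-2: (A-λI) row 2 is [6, 3], so an eigenvector is (1, -2).
General solution: K_1e^(t)(0,-1) + K_2e^(-2t)(1,-2).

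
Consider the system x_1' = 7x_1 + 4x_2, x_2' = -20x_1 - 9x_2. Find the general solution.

x_1(t) = -C_1e^(-t)sin(4t) + C_2e^(-t)cos(4t), x_2(t) = 2C_1e^(-t)sin(4t) - C_1e^(-t)cos(4t) - C_2e^(-t)sin(4t) - 2C_2e^(-t)cos(4t)

Coefficient matrix A = [[7, 4], [-20, -9]].
Characteristic polynomial det(A - λI) = λ^2 + 2λ + 17 = 0.
Eigenvalues λ = -1 ± 4i (complex conjugate pair).
For λ=-1+4i: an eigenvector is (0,-1) - i(-1,2) = (0 + i, -1 - 2i).
A real fundamental pair from Re and Im of e^((-1+4i)t)v: X_1 = e^(-t)(cos(4t)·(0,-1) + sin(4t)·(-1,2)), X_2 = e^(-t)(sin(4t)·(0,-1) - cos(4t)·(-1,2)).
General solution: C_1X_1 + C_2X_2.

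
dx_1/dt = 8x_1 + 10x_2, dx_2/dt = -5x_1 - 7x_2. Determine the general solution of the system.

Coefficient matrix A = [[8, 10], [-5, -7]].
Characteristic polynomial det(A - λI) = λ^2 - λ - 6 = 0.
Eigenvalues λ = 3, -2.
For λ=3: (A-λI) row 1 is [5, 10], so an eigenvector is (2, -1).
For λ=-2: (A-λI) row 1 is [10, 10], so an eigenvector is (1, -1).
General solution: K_1e^(3t)(2,-1) + K_2e^(-2t)(1,-1).

x_1(t) = 2K_1e^(3t) + K_2e^(-2t), x_2(t) = -K_1e^(3t) - K_2e^(-2t)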